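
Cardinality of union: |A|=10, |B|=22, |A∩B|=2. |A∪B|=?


|A ∪ B| = |A| + |B| - |A ∩ B|
= 10 + 22 - 2
= 30

|A ∪ B| = 30


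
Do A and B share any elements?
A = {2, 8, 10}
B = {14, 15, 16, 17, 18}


Disjoint means A ∩ B = ∅.
A ∩ B = ∅
A ∩ B = ∅, so A and B are disjoint.

No — A and B share no elements (A ∩ B = ∅), so they are disjoint


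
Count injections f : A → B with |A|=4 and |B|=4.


An injection sends each of |A| = 4 inputs to a distinct output in B.
# injections = |B|·(|B|-1)·…·(|B|-|A|+1) = 4! / (4 - 4)!
= 4 × 3 × 2 × 1
= 24

Number of injections = 24


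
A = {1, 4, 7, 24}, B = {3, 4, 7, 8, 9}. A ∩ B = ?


A ∩ B = elements in both A and B
A = {1, 4, 7, 24}
B = {3, 4, 7, 8, 9}
A ∩ B = {4, 7}

A ∩ B = {4, 7}


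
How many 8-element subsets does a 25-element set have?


C(n,k) = n! / (k!(n-k)!)
C(25,8) = 25! / (8!17!)
= 1081575

C(25,8) = 1081575


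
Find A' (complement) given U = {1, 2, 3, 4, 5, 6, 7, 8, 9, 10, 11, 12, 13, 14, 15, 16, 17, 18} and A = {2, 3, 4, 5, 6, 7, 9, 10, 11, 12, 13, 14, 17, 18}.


Aᶜ = U \ A = elements in U but not in A
U = {1, 2, 3, 4, 5, 6, 7, 8, 9, 10, 11, 12, 13, 14, 15, 16, 17, 18}
A = {2, 3, 4, 5, 6, 7, 9, 10, 11, 12, 13, 14, 17, 18}
Aᶜ = {1, 8, 15, 16}

Aᶜ = {1, 8, 15, 16}


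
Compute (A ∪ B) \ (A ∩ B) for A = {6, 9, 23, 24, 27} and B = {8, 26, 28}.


A △ B = (A \ B) ∪ (B \ A) = elements in exactly one of A or B
A \ B = {6, 9, 23, 24, 27}
B \ A = {8, 26, 28}
A △ B = {6, 8, 9, 23, 24, 26, 27, 28}

A △ B = {6, 8, 9, 23, 24, 26, 27, 28}


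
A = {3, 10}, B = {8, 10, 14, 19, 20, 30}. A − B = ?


A \ B = elements in A but not in B
A = {3, 10}
B = {8, 10, 14, 19, 20, 30}
Remove from A any elements in B
A \ B = {3}

A \ B = {3}


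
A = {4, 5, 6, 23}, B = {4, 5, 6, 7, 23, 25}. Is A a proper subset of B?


A ⊂ B requires: A ⊆ B AND A ≠ B.
A ⊆ B? Yes
A = B? No
A ⊂ B: Yes (A is a proper subset of B)

Yes, A ⊂ B


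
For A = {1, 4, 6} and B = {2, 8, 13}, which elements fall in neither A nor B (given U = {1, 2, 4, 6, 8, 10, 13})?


A = {1, 4, 6}
B = {2, 8, 13}
Region: in neither A nor B (given U = {1, 2, 4, 6, 8, 10, 13})
Elements: {10}

Elements in neither A nor B (given U = {1, 2, 4, 6, 8, 10, 13}): {10}


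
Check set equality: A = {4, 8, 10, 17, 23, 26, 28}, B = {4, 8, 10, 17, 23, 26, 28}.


Two sets are equal iff they have exactly the same elements.
A = {4, 8, 10, 17, 23, 26, 28}
B = {4, 8, 10, 17, 23, 26, 28}
Same elements → A = B

Yes, A = B


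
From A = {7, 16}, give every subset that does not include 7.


A subset of A that omits 7 is a subset of A \ {7}, so there are 2^(n-1) = 2^1 = 2 of them.
Subsets excluding 7: ∅, {16}

Subsets excluding 7 (2 total): ∅, {16}


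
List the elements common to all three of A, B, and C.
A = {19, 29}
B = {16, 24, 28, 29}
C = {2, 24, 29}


A ∩ B = {29}
(A ∩ B) ∩ C = {29}

A ∩ B ∩ C = {29}


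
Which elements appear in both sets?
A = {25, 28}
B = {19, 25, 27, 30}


A ∩ B = elements in both A and B
A = {25, 28}
B = {19, 25, 27, 30}
A ∩ B = {25}

A ∩ B = {25}


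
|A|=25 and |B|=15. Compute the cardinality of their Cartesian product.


|A × B| = |A| × |B|
= 25 × 15
= 375

|A × B| = 375


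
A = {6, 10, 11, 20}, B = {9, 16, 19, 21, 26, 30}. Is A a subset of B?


A ⊆ B means every element of A is in B.
Elements in A not in B: {6, 10, 11, 20}
So A ⊄ B.

No, A ⊄ B


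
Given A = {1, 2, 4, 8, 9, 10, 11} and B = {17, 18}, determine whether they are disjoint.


Disjoint means A ∩ B = ∅.
A ∩ B = ∅
A ∩ B = ∅, so A and B are disjoint.

Yes, A and B are disjoint


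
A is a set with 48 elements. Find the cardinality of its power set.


Number of subsets = 2^n
= 2^48
= 281474976710656

|P(A)| = 281474976710656


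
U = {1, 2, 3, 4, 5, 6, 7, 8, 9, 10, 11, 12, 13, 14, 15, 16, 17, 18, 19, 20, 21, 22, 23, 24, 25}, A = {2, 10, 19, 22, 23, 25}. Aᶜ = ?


Aᶜ = U \ A = elements in U but not in A
U = {1, 2, 3, 4, 5, 6, 7, 8, 9, 10, 11, 12, 13, 14, 15, 16, 17, 18, 19, 20, 21, 22, 23, 24, 25}
A = {2, 10, 19, 22, 23, 25}
Aᶜ = {1, 3, 4, 5, 6, 7, 8, 9, 11, 12, 13, 14, 15, 16, 17, 18, 20, 21, 24}

Aᶜ = {1, 3, 4, 5, 6, 7, 8, 9, 11, 12, 13, 14, 15, 16, 17, 18, 20, 21, 24}


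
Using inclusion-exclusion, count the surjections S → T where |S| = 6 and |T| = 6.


n = |S| = 6, k = |T| = 6. Surjections via inclusion-exclusion:
S(n,k) = Σ(-1)^i × C(k,i) × (k-i)^n, i=0 to k
i=0: (-1)^0×C(6,0)×6^6 = 46656
i=1: (-1)^1×C(6,1)×5^6 = -93750
i=2: (-1)^2×C(6,2)×4^6 = 61440
i=3: (-1)^3×C(6,3)×3^6 = -14580
i=4: (-1)^4×C(6,4)×2^6 = 960
i=5: (-1)^5×C(6,5)×1^6 = -6
i=6: (-1)^6×C(6,6)×0^6 = 0
Total = 720

Number of surjections = 720


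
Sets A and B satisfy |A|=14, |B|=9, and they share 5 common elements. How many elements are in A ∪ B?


|A ∪ B| = |A| + |B| - |A ∩ B|
= 14 + 9 - 5
= 18

|A ∪ B| = 18


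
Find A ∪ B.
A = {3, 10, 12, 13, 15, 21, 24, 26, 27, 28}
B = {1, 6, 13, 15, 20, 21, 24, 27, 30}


A ∪ B = all elements in A or B (or both)
A = {3, 10, 12, 13, 15, 21, 24, 26, 27, 28}
B = {1, 6, 13, 15, 20, 21, 24, 27, 30}
A ∪ B = {1, 3, 6, 10, 12, 13, 15, 20, 21, 24, 26, 27, 28, 30}

A ∪ B = {1, 3, 6, 10, 12, 13, 15, 20, 21, 24, 26, 27, 28, 30}


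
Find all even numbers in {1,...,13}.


Checking each candidate:
Condition: even numbers in {1,...,13}
Result = {2, 4, 6, 8, 10, 12}

{2, 4, 6, 8, 10, 12}


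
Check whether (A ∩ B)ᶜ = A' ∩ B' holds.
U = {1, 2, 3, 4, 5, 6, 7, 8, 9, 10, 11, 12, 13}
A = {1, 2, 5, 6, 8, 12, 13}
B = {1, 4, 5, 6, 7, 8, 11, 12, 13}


LHS: A ∩ B = {1, 5, 6, 8, 12, 13}
(A ∩ B)' = U \ (A ∩ B) = {2, 3, 4, 7, 9, 10, 11}
A' = {3, 4, 7, 9, 10, 11}, B' = {2, 3, 9, 10}
Claimed RHS: A' ∩ B' = {3, 9, 10}
Identity is INVALID: LHS = {2, 3, 4, 7, 9, 10, 11} but the RHS claimed here equals {3, 9, 10}. The correct form is (A ∩ B)' = A' ∪ B'.

Identity is invalid: (A ∩ B)' = {2, 3, 4, 7, 9, 10, 11} but A' ∩ B' = {3, 9, 10}. The correct De Morgan law is (A ∩ B)' = A' ∪ B'.


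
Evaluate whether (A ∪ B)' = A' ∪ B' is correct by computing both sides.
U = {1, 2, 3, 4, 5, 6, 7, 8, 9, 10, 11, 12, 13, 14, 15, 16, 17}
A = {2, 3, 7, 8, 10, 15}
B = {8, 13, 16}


LHS: A ∪ B = {2, 3, 7, 8, 10, 13, 15, 16}
(A ∪ B)' = U \ (A ∪ B) = {1, 4, 5, 6, 9, 11, 12, 14, 17}
A' = {1, 4, 5, 6, 9, 11, 12, 13, 14, 16, 17}, B' = {1, 2, 3, 4, 5, 6, 7, 9, 10, 11, 12, 14, 15, 17}
Claimed RHS: A' ∪ B' = {1, 2, 3, 4, 5, 6, 7, 9, 10, 11, 12, 13, 14, 15, 16, 17}
Identity is INVALID: LHS = {1, 4, 5, 6, 9, 11, 12, 14, 17} but the RHS claimed here equals {1, 2, 3, 4, 5, 6, 7, 9, 10, 11, 12, 13, 14, 15, 16, 17}. The correct form is (A ∪ B)' = A' ∩ B'.

Identity is invalid: (A ∪ B)' = {1, 4, 5, 6, 9, 11, 12, 14, 17} but A' ∪ B' = {1, 2, 3, 4, 5, 6, 7, 9, 10, 11, 12, 13, 14, 15, 16, 17}. The correct De Morgan law is (A ∪ B)' = A' ∩ B'.


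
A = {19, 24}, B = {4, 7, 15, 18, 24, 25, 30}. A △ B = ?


A △ B = (A \ B) ∪ (B \ A) = elements in exactly one of A or B
A \ B = {19}
B \ A = {4, 7, 15, 18, 25, 30}
A △ B = {4, 7, 15, 18, 19, 25, 30}

A △ B = {4, 7, 15, 18, 19, 25, 30}


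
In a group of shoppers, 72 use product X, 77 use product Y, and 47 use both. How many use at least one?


|A ∪ B| = |A| + |B| - |A ∩ B|
= 72 + 77 - 47
= 102

|A ∪ B| = 102


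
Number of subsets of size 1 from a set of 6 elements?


C(n,k) = n! / (k!(n-k)!)
C(6,1) = 6! / (1!5!)
= 6

C(6,1) = 6


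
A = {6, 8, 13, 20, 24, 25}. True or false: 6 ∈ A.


A = {6, 8, 13, 20, 24, 25}
Checking if 6 is in A
6 is in A → True

6 ∈ A


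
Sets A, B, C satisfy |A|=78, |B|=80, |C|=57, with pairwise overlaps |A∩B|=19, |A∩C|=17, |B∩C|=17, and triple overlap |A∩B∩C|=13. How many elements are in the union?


|A∪B∪C| = |A|+|B|+|C| - |A∩B|-|A∩C|-|B∩C| + |A∩B∩C|
= 78+80+57 - 19-17-17 + 13
= 215 - 53 + 13
= 175

|A ∪ B ∪ C| = 175


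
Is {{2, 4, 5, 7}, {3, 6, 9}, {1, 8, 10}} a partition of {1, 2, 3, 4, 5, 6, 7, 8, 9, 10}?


A partition requires: (1) non-empty parts, (2) pairwise disjoint, (3) union = U
Parts: {2, 4, 5, 7}, {3, 6, 9}, {1, 8, 10}
Union of parts: {1, 2, 3, 4, 5, 6, 7, 8, 9, 10}
U = {1, 2, 3, 4, 5, 6, 7, 8, 9, 10}
All non-empty? True
Pairwise disjoint? True
Covers U? True

Yes, valid partition


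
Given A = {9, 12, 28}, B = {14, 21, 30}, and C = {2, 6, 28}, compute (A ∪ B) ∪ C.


A ∪ B = {9, 12, 14, 21, 28, 30}
(A ∪ B) ∪ C = {2, 6, 9, 12, 14, 21, 28, 30}

A ∪ B ∪ C = {2, 6, 9, 12, 14, 21, 28, 30}


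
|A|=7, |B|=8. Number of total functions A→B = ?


Each of |A| = 7 inputs maps to any of |B| = 8 outputs.
# functions = |B|^|A| = 8^7
= 2097152

Number of functions = 2097152


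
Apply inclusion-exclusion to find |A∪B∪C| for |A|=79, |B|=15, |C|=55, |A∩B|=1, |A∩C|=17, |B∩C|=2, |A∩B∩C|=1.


|A∪B∪C| = |A|+|B|+|C| - |A∩B|-|A∩C|-|B∩C| + |A∩B∩C|
= 79+15+55 - 1-17-2 + 1
= 149 - 20 + 1
= 130

|A ∪ B ∪ C| = 130


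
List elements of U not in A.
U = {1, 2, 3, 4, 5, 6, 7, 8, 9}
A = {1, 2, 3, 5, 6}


Aᶜ = U \ A = elements in U but not in A
U = {1, 2, 3, 4, 5, 6, 7, 8, 9}
A = {1, 2, 3, 5, 6}
Aᶜ = {4, 7, 8, 9}

Aᶜ = {4, 7, 8, 9}


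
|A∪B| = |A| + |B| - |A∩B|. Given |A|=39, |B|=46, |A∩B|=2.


|A ∪ B| = |A| + |B| - |A ∩ B|
= 39 + 46 - 2
= 83

|A ∪ B| = 83


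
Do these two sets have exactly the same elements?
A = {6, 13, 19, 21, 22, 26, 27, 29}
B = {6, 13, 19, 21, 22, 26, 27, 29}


Two sets are equal iff they have exactly the same elements.
A = {6, 13, 19, 21, 22, 26, 27, 29}
B = {6, 13, 19, 21, 22, 26, 27, 29}
Same elements → A = B

Yes, A = B


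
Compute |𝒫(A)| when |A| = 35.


Number of subsets = 2^n
= 2^35
= 34359738368

|P(A)| = 34359738368


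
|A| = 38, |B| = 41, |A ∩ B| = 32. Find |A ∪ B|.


|A ∪ B| = |A| + |B| - |A ∩ B|
= 38 + 41 - 32
= 47

|A ∪ B| = 47


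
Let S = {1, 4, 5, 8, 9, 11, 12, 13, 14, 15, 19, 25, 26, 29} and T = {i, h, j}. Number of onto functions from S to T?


n = |S| = 14, k = |T| = 3. Surjections via inclusion-exclusion:
S(n,k) = Σ(-1)^i × C(k,i) × (k-i)^n, i=0 to k
i=0: (-1)^0×C(3,0)×3^14 = 4782969
i=1: (-1)^1×C(3,1)×2^14 = -49152
i=2: (-1)^2×C(3,2)×1^14 = 3
i=3: (-1)^3×C(3,3)×0^14 = 0
Total = 4733820

Number of surjections = 4733820


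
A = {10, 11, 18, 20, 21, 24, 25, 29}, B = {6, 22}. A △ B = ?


A △ B = (A \ B) ∪ (B \ A) = elements in exactly one of A or B
A \ B = {10, 11, 18, 20, 21, 24, 25, 29}
B \ A = {6, 22}
A △ B = {6, 10, 11, 18, 20, 21, 22, 24, 25, 29}

A △ B = {6, 10, 11, 18, 20, 21, 22, 24, 25, 29}


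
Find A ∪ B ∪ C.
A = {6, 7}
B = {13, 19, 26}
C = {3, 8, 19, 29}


A ∪ B = {6, 7, 13, 19, 26}
(A ∪ B) ∪ C = {3, 6, 7, 8, 13, 19, 26, 29}

A ∪ B ∪ C = {3, 6, 7, 8, 13, 19, 26, 29}


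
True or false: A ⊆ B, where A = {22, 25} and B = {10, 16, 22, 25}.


A ⊆ B means every element of A is in B.
All elements of A are in B.
So A ⊆ B.

Yes, A ⊆ B


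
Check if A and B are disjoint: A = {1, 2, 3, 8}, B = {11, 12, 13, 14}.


Disjoint means A ∩ B = ∅.
A ∩ B = ∅
A ∩ B = ∅, so A and B are disjoint.

Yes, A and B are disjoint


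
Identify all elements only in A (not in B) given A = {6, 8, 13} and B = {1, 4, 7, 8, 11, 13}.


A = {6, 8, 13}
B = {1, 4, 7, 8, 11, 13}
Region: only in A (not in B)
Elements: {6}

Elements only in A (not in B): {6}


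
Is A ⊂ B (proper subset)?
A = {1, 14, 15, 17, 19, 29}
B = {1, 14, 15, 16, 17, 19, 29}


A ⊂ B requires: A ⊆ B AND A ≠ B.
A ⊆ B? Yes
A = B? No
A ⊂ B: Yes (A is a proper subset of B)

Yes, A ⊂ B


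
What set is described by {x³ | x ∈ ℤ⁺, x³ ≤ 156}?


Checking each candidate:
Condition: positive perfect cubes ≤ 156
Result = {1, 8, 27, 64, 125}

{1, 8, 27, 64, 125}


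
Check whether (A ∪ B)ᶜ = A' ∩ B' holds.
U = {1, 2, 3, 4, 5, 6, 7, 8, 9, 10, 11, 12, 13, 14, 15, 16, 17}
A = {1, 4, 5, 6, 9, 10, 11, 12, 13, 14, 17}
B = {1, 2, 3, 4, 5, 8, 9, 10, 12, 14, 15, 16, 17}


LHS: A ∪ B = {1, 2, 3, 4, 5, 6, 8, 9, 10, 11, 12, 13, 14, 15, 16, 17}
(A ∪ B)' = U \ (A ∪ B) = {7}
A' = {2, 3, 7, 8, 15, 16}, B' = {6, 7, 11, 13}
Claimed RHS: A' ∩ B' = {7}
Identity is VALID: LHS = RHS = {7} ✓

Identity is valid. (A ∪ B)' = A' ∩ B' = {7}


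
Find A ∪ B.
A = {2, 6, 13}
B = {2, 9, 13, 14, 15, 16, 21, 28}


A ∪ B = all elements in A or B (or both)
A = {2, 6, 13}
B = {2, 9, 13, 14, 15, 16, 21, 28}
A ∪ B = {2, 6, 9, 13, 14, 15, 16, 21, 28}

A ∪ B = {2, 6, 9, 13, 14, 15, 16, 21, 28}


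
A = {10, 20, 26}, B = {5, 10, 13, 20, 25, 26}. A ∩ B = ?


A ∩ B = elements in both A and B
A = {10, 20, 26}
B = {5, 10, 13, 20, 25, 26}
A ∩ B = {10, 20, 26}

A ∩ B = {10, 20, 26}


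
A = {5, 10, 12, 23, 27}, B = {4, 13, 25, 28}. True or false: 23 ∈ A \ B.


A = {5, 10, 12, 23, 27}, B = {4, 13, 25, 28}
A \ B = elements in A but not in B
A \ B = {5, 10, 12, 23, 27}
Checking if 23 ∈ A \ B
23 is in A \ B → True

23 ∈ A \ B


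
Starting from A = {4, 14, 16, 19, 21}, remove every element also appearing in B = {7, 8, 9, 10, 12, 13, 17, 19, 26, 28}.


A \ B = elements in A but not in B
A = {4, 14, 16, 19, 21}
B = {7, 8, 9, 10, 12, 13, 17, 19, 26, 28}
Remove from A any elements in B
A \ B = {4, 14, 16, 21}

A \ B = {4, 14, 16, 21}


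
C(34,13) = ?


C(n,k) = n! / (k!(n-k)!)
C(34,13) = 34! / (13!21!)
= 927983760

C(34,13) = 927983760


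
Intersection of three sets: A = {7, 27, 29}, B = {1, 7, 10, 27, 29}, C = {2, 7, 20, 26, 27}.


A ∩ B = {7, 27, 29}
(A ∩ B) ∩ C = {7, 27}

A ∩ B ∩ C = {7, 27}


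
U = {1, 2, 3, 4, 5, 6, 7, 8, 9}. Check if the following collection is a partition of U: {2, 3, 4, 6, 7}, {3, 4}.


A partition requires: (1) non-empty parts, (2) pairwise disjoint, (3) union = U
Parts: {2, 3, 4, 6, 7}, {3, 4}
Union of parts: {2, 3, 4, 6, 7}
U = {1, 2, 3, 4, 5, 6, 7, 8, 9}
All non-empty? True
Pairwise disjoint? False
Covers U? False

No, not a valid partition


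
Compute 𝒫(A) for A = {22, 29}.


|A| = 2, so |P(A)| = 2^2 = 4
Enumerate subsets by cardinality (0 to 2):
∅, {22}, {29}, {22, 29}

P(A) has 4 subsets: ∅, {22}, {29}, {22, 29}


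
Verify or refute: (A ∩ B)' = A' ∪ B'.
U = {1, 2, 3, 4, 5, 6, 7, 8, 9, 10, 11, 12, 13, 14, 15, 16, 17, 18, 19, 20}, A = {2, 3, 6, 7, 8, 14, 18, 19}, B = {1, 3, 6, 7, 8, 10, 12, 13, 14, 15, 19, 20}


LHS: A ∩ B = {3, 6, 7, 8, 14, 19}
(A ∩ B)' = U \ (A ∩ B) = {1, 2, 4, 5, 9, 10, 11, 12, 13, 15, 16, 17, 18, 20}
A' = {1, 4, 5, 9, 10, 11, 12, 13, 15, 16, 17, 20}, B' = {2, 4, 5, 9, 11, 16, 17, 18}
Claimed RHS: A' ∪ B' = {1, 2, 4, 5, 9, 10, 11, 12, 13, 15, 16, 17, 18, 20}
Identity is VALID: LHS = RHS = {1, 2, 4, 5, 9, 10, 11, 12, 13, 15, 16, 17, 18, 20} ✓

Identity is valid. (A ∩ B)' = A' ∪ B' = {1, 2, 4, 5, 9, 10, 11, 12, 13, 15, 16, 17, 18, 20}


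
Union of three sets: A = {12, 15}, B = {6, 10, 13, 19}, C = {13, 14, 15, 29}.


A ∪ B = {6, 10, 12, 13, 15, 19}
(A ∪ B) ∪ C = {6, 10, 12, 13, 14, 15, 19, 29}

A ∪ B ∪ C = {6, 10, 12, 13, 14, 15, 19, 29}


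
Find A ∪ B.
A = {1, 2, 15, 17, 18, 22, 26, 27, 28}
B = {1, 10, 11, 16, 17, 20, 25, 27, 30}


A ∪ B = all elements in A or B (or both)
A = {1, 2, 15, 17, 18, 22, 26, 27, 28}
B = {1, 10, 11, 16, 17, 20, 25, 27, 30}
A ∪ B = {1, 2, 10, 11, 15, 16, 17, 18, 20, 22, 25, 26, 27, 28, 30}

A ∪ B = {1, 2, 10, 11, 15, 16, 17, 18, 20, 22, 25, 26, 27, 28, 30}


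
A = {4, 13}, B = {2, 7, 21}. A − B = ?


A \ B = elements in A but not in B
A = {4, 13}
B = {2, 7, 21}
Remove from A any elements in B
A \ B = {4, 13}

A \ B = {4, 13}


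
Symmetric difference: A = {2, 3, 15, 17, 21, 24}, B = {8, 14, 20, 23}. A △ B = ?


A △ B = (A \ B) ∪ (B \ A) = elements in exactly one of A or B
A \ B = {2, 3, 15, 17, 21, 24}
B \ A = {8, 14, 20, 23}
A △ B = {2, 3, 8, 14, 15, 17, 20, 21, 23, 24}

A △ B = {2, 3, 8, 14, 15, 17, 20, 21, 23, 24}


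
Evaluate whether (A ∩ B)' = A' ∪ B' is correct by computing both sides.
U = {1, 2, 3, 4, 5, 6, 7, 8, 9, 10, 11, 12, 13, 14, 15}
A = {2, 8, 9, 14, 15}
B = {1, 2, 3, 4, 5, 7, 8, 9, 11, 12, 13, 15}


LHS: A ∩ B = {2, 8, 9, 15}
(A ∩ B)' = U \ (A ∩ B) = {1, 3, 4, 5, 6, 7, 10, 11, 12, 13, 14}
A' = {1, 3, 4, 5, 6, 7, 10, 11, 12, 13}, B' = {6, 10, 14}
Claimed RHS: A' ∪ B' = {1, 3, 4, 5, 6, 7, 10, 11, 12, 13, 14}
Identity is VALID: LHS = RHS = {1, 3, 4, 5, 6, 7, 10, 11, 12, 13, 14} ✓

Identity is valid. (A ∩ B)' = A' ∪ B' = {1, 3, 4, 5, 6, 7, 10, 11, 12, 13, 14}


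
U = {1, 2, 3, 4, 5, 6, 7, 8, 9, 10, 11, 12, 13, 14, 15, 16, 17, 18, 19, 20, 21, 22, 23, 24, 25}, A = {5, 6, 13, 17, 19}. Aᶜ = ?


Aᶜ = U \ A = elements in U but not in A
U = {1, 2, 3, 4, 5, 6, 7, 8, 9, 10, 11, 12, 13, 14, 15, 16, 17, 18, 19, 20, 21, 22, 23, 24, 25}
A = {5, 6, 13, 17, 19}
Aᶜ = {1, 2, 3, 4, 7, 8, 9, 10, 11, 12, 14, 15, 16, 18, 20, 21, 22, 23, 24, 25}

Aᶜ = {1, 2, 3, 4, 7, 8, 9, 10, 11, 12, 14, 15, 16, 18, 20, 21, 22, 23, 24, 25}


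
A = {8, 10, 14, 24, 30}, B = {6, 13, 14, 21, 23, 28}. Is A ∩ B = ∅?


Disjoint means A ∩ B = ∅.
A ∩ B = {14}
A ∩ B ≠ ∅, so A and B are NOT disjoint.

No, A and B are not disjoint (A ∩ B = {14})


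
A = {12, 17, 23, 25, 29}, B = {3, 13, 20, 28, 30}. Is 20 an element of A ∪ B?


A = {12, 17, 23, 25, 29}, B = {3, 13, 20, 28, 30}
A ∪ B = all elements in A or B
A ∪ B = {3, 12, 13, 17, 20, 23, 25, 28, 29, 30}
Checking if 20 ∈ A ∪ B
20 is in A ∪ B → True

20 ∈ A ∪ B


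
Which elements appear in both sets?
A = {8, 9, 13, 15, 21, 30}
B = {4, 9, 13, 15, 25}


A ∩ B = elements in both A and B
A = {8, 9, 13, 15, 21, 30}
B = {4, 9, 13, 15, 25}
A ∩ B = {9, 13, 15}

A ∩ B = {9, 13, 15}


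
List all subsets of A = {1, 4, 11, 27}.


|A| = 4, so |P(A)| = 2^4 = 16
Enumerate subsets by cardinality (0 to 4):
∅, {1}, {4}, {11}, {27}, {1, 4}, {1, 11}, {1, 27}, {4, 11}, {4, 27}, {11, 27}, {1, 4, 11}, {1, 4, 27}, {1, 11, 27}, {4, 11, 27}, {1, 4, 11, 27}

P(A) has 16 subsets: ∅, {1}, {4}, {11}, {27}, {1, 4}, {1, 11}, {1, 27}, {4, 11}, {4, 27}, {11, 27}, {1, 4, 11}, {1, 4, 27}, {1, 11, 27}, {4, 11, 27}, {1, 4, 11, 27}


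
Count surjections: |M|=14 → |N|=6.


n = |M| = 14, k = |N| = 6. Surjections via inclusion-exclusion:
S(n,k) = Σ(-1)^i × C(k,i) × (k-i)^n, i=0 to k
i=0: (-1)^0×C(6,0)×6^14 = 78364164096
i=1: (-1)^1×C(6,1)×5^14 = -36621093750
i=2: (-1)^2×C(6,2)×4^14 = 4026531840
i=3: (-1)^3×C(6,3)×3^14 = -95659380
i=4: (-1)^4×C(6,4)×2^14 = 245760
i=5: (-1)^5×C(6,5)×1^14 = -6
i=6: (-1)^6×C(6,6)×0^14 = 0
Total = 45674188560

Number of surjections = 45674188560


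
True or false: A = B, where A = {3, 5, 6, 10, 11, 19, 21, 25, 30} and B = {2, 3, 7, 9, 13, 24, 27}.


Two sets are equal iff they have exactly the same elements.
A = {3, 5, 6, 10, 11, 19, 21, 25, 30}
B = {2, 3, 7, 9, 13, 24, 27}
Differences: {2, 5, 6, 7, 9, 10, 11, 13, 19, 21, 24, 25, 27, 30}
A ≠ B

No, A ≠ B


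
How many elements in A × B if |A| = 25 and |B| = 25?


|A × B| = |A| × |B|
= 25 × 25
= 625

|A × B| = 625


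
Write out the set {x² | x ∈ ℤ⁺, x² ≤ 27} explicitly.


Checking each candidate:
Condition: positive perfect squares ≤ 27
Result = {1, 4, 9, 16, 25}

{1, 4, 9, 16, 25}


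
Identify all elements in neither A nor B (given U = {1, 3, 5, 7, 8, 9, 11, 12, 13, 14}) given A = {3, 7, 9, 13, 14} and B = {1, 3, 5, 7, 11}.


A = {3, 7, 9, 13, 14}
B = {1, 3, 5, 7, 11}
Region: in neither A nor B (given U = {1, 3, 5, 7, 8, 9, 11, 12, 13, 14})
Elements: {8, 12}

Elements in neither A nor B (given U = {1, 3, 5, 7, 8, 9, 11, 12, 13, 14}): {8, 12}


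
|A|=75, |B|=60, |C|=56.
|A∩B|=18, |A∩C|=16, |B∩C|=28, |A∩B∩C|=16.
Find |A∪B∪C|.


|A∪B∪C| = |A|+|B|+|C| - |A∩B|-|A∩C|-|B∩C| + |A∩B∩C|
= 75+60+56 - 18-16-28 + 16
= 191 - 62 + 16
= 145

|A ∪ B ∪ C| = 145


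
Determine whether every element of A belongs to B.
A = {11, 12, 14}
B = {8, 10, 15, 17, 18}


A ⊆ B means every element of A is in B.
Elements in A not in B: {11, 12, 14}
So A ⊄ B.

No, A ⊄ B


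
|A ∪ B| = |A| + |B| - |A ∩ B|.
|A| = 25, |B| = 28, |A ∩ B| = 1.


|A ∪ B| = |A| + |B| - |A ∩ B|
= 25 + 28 - 1
= 52

|A ∪ B| = 52


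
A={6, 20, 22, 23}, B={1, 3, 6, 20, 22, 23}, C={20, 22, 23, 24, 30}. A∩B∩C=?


A ∩ B = {6, 20, 22, 23}
(A ∩ B) ∩ C = {20, 22, 23}

A ∩ B ∩ C = {20, 22, 23}


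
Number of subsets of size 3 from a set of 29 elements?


C(n,k) = n! / (k!(n-k)!)
C(29,3) = 29! / (3!26!)
= 3654

C(29,3) = 3654


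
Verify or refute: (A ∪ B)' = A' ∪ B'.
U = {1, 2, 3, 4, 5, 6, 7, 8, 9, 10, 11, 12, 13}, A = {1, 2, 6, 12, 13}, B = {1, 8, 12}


LHS: A ∪ B = {1, 2, 6, 8, 12, 13}
(A ∪ B)' = U \ (A ∪ B) = {3, 4, 5, 7, 9, 10, 11}
A' = {3, 4, 5, 7, 8, 9, 10, 11}, B' = {2, 3, 4, 5, 6, 7, 9, 10, 11, 13}
Claimed RHS: A' ∪ B' = {2, 3, 4, 5, 6, 7, 8, 9, 10, 11, 13}
Identity is INVALID: LHS = {3, 4, 5, 7, 9, 10, 11} but the RHS claimed here equals {2, 3, 4, 5, 6, 7, 8, 9, 10, 11, 13}. The correct form is (A ∪ B)' = A' ∩ B'.

Identity is invalid: (A ∪ B)' = {3, 4, 5, 7, 9, 10, 11} but A' ∪ B' = {2, 3, 4, 5, 6, 7, 8, 9, 10, 11, 13}. The correct De Morgan law is (A ∪ B)' = A' ∩ B'.


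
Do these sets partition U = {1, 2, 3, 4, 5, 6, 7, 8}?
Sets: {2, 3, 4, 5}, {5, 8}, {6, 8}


A partition requires: (1) non-empty parts, (2) pairwise disjoint, (3) union = U
Parts: {2, 3, 4, 5}, {5, 8}, {6, 8}
Union of parts: {2, 3, 4, 5, 6, 8}
U = {1, 2, 3, 4, 5, 6, 7, 8}
All non-empty? True
Pairwise disjoint? False
Covers U? False

No, not a valid partition


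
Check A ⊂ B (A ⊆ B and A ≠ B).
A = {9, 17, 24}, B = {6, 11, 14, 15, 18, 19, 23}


A ⊂ B requires: A ⊆ B AND A ≠ B.
A ⊆ B? No
A ⊄ B, so A is not a proper subset.

No, A is not a proper subset of B


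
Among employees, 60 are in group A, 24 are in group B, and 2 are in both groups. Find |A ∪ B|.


|A ∪ B| = |A| + |B| - |A ∩ B|
= 60 + 24 - 2
= 82

|A ∪ B| = 82


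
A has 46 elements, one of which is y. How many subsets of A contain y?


Subsets of A containing y correspond to subsets of A \ {y}, which has 45 elements.
Count = 2^(n-1) = 2^45
= 35184372088832

Number of subsets containing y = 35184372088832


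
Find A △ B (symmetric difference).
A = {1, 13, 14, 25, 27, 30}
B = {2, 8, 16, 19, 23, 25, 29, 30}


A △ B = (A \ B) ∪ (B \ A) = elements in exactly one of A or B
A \ B = {1, 13, 14, 27}
B \ A = {2, 8, 16, 19, 23, 29}
A △ B = {1, 2, 8, 13, 14, 16, 19, 23, 27, 29}

A △ B = {1, 2, 8, 13, 14, 16, 19, 23, 27, 29}


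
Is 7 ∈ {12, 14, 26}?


A = {12, 14, 26}
Checking if 7 is in A
7 is not in A → False

7 ∉ A


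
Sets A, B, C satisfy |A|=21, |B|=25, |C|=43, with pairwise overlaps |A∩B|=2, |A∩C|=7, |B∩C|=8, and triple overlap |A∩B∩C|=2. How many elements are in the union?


|A∪B∪C| = |A|+|B|+|C| - |A∩B|-|A∩C|-|B∩C| + |A∩B∩C|
= 21+25+43 - 2-7-8 + 2
= 89 - 17 + 2
= 74

|A ∪ B ∪ C| = 74


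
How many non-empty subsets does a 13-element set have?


Total subsets = 2^n = 2^13 = 8192
Non-empty subsets exclude the empty set: 2^n - 1
= 8192 - 1
= 8191

Number of non-empty subsets = 8191


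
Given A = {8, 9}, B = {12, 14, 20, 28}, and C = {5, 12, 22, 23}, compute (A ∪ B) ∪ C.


A ∪ B = {8, 9, 12, 14, 20, 28}
(A ∪ B) ∪ C = {5, 8, 9, 12, 14, 20, 22, 23, 28}

A ∪ B ∪ C = {5, 8, 9, 12, 14, 20, 22, 23, 28}


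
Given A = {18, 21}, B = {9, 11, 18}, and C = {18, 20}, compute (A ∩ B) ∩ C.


A ∩ B = {18}
(A ∩ B) ∩ C = {18}

A ∩ B ∩ C = {18}


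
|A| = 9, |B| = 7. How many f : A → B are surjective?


n = |A| = 9, k = |B| = 7. Surjections via inclusion-exclusion:
S(n,k) = Σ(-1)^i × C(k,i) × (k-i)^n, i=0 to k
i=0: (-1)^0×C(7,0)×7^9 = 40353607
i=1: (-1)^1×C(7,1)×6^9 = -70543872
i=2: (-1)^2×C(7,2)×5^9 = 41015625
i=3: (-1)^3×C(7,3)×4^9 = -9175040
i=4: (-1)^4×C(7,4)×3^9 = 688905
i=5: (-1)^5×C(7,5)×2^9 = -10752
i=6: (-1)^6×C(7,6)×1^9 = 7
i=7: (-1)^7×C(7,7)×0^9 = 0
Total = 2328480

Number of surjections = 2328480


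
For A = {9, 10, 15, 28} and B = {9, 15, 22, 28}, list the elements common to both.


A ∩ B = elements in both A and B
A = {9, 10, 15, 28}
B = {9, 15, 22, 28}
A ∩ B = {9, 15, 28}

A ∩ B = {9, 15, 28}


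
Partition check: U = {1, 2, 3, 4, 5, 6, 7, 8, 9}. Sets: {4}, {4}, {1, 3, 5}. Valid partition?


A partition requires: (1) non-empty parts, (2) pairwise disjoint, (3) union = U
Parts: {4}, {4}, {1, 3, 5}
Union of parts: {1, 3, 4, 5}
U = {1, 2, 3, 4, 5, 6, 7, 8, 9}
All non-empty? True
Pairwise disjoint? False
Covers U? False

No, not a valid partition


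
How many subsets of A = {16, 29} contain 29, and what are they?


A subset of A contains 29 iff the remaining 1 elements form any subset of A \ {29}.
Count: 2^(n-1) = 2^1 = 2
Subsets containing 29: {29}, {16, 29}

Subsets containing 29 (2 total): {29}, {16, 29}


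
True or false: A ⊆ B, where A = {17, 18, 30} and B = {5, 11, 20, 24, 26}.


A ⊆ B means every element of A is in B.
Elements in A not in B: {17, 18, 30}
So A ⊄ B.

No, A ⊄ B


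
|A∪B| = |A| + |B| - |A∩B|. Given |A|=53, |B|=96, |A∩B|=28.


|A ∪ B| = |A| + |B| - |A ∩ B|
= 53 + 96 - 28
= 121

|A ∪ B| = 121


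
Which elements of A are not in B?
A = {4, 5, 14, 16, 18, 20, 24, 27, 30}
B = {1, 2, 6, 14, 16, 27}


A \ B = elements in A but not in B
A = {4, 5, 14, 16, 18, 20, 24, 27, 30}
B = {1, 2, 6, 14, 16, 27}
Remove from A any elements in B
A \ B = {4, 5, 18, 20, 24, 30}

A \ B = {4, 5, 18, 20, 24, 30}


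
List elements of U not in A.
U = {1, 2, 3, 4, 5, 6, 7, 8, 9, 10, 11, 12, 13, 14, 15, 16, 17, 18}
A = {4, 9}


Aᶜ = U \ A = elements in U but not in A
U = {1, 2, 3, 4, 5, 6, 7, 8, 9, 10, 11, 12, 13, 14, 15, 16, 17, 18}
A = {4, 9}
Aᶜ = {1, 2, 3, 5, 6, 7, 8, 10, 11, 12, 13, 14, 15, 16, 17, 18}

Aᶜ = {1, 2, 3, 5, 6, 7, 8, 10, 11, 12, 13, 14, 15, 16, 17, 18}


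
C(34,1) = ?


C(n,k) = n! / (k!(n-k)!)
C(34,1) = 34! / (1!33!)
= 34

C(34,1) = 34


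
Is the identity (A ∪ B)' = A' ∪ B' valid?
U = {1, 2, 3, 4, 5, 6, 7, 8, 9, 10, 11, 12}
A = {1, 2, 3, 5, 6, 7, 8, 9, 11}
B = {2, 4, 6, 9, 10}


LHS: A ∪ B = {1, 2, 3, 4, 5, 6, 7, 8, 9, 10, 11}
(A ∪ B)' = U \ (A ∪ B) = {12}
A' = {4, 10, 12}, B' = {1, 3, 5, 7, 8, 11, 12}
Claimed RHS: A' ∪ B' = {1, 3, 4, 5, 7, 8, 10, 11, 12}
Identity is INVALID: LHS = {12} but the RHS claimed here equals {1, 3, 4, 5, 7, 8, 10, 11, 12}. The correct form is (A ∪ B)' = A' ∩ B'.

Identity is invalid: (A ∪ B)' = {12} but A' ∪ B' = {1, 3, 4, 5, 7, 8, 10, 11, 12}. The correct De Morgan law is (A ∪ B)' = A' ∩ B'.


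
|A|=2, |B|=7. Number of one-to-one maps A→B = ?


An injection sends each of |A| = 2 inputs to a distinct output in B.
# injections = |B|·(|B|-1)·…·(|B|-|A|+1) = 7! / (7 - 2)!
= 7 × 6
= 42

Number of injections = 42


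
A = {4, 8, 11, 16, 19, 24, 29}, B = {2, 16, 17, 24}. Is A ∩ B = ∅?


Disjoint means A ∩ B = ∅.
A ∩ B = {16, 24}
A ∩ B ≠ ∅, so A and B are NOT disjoint.

No, A and B are not disjoint (A ∩ B = {16, 24})


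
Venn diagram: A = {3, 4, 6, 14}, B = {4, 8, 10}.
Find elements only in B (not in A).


A = {3, 4, 6, 14}
B = {4, 8, 10}
Region: only in B (not in A)
Elements: {8, 10}

Elements only in B (not in A): {8, 10}


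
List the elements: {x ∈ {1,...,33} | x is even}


Checking each candidate:
Condition: even numbers in {1,...,33}
Result = {2, 4, 6, 8, 10, 12, 14, 16, 18, 20, 22, 24, 26, 28, 30, 32}

{2, 4, 6, 8, 10, 12, 14, 16, 18, 20, 22, 24, 26, 28, 30, 32}


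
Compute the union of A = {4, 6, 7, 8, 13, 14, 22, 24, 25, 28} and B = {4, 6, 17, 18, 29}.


A ∪ B = all elements in A or B (or both)
A = {4, 6, 7, 8, 13, 14, 22, 24, 25, 28}
B = {4, 6, 17, 18, 29}
A ∪ B = {4, 6, 7, 8, 13, 14, 17, 18, 22, 24, 25, 28, 29}

A ∪ B = {4, 6, 7, 8, 13, 14, 17, 18, 22, 24, 25, 28, 29}


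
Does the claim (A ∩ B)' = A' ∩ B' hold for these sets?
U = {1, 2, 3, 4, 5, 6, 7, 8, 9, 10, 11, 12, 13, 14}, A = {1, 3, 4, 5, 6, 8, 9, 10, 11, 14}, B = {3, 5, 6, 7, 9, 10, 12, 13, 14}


LHS: A ∩ B = {3, 5, 6, 9, 10, 14}
(A ∩ B)' = U \ (A ∩ B) = {1, 2, 4, 7, 8, 11, 12, 13}
A' = {2, 7, 12, 13}, B' = {1, 2, 4, 8, 11}
Claimed RHS: A' ∩ B' = {2}
Identity is INVALID: LHS = {1, 2, 4, 7, 8, 11, 12, 13} but the RHS claimed here equals {2}. The correct form is (A ∩ B)' = A' ∪ B'.

Identity is invalid: (A ∩ B)' = {1, 2, 4, 7, 8, 11, 12, 13} but A' ∩ B' = {2}. The correct De Morgan law is (A ∩ B)' = A' ∪ B'.


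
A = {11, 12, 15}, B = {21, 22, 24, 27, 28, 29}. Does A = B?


Two sets are equal iff they have exactly the same elements.
A = {11, 12, 15}
B = {21, 22, 24, 27, 28, 29}
Differences: {11, 12, 15, 21, 22, 24, 27, 28, 29}
A ≠ B

No, A ≠ B


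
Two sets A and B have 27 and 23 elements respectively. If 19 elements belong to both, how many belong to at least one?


|A ∪ B| = |A| + |B| - |A ∩ B|
= 27 + 23 - 19
= 31

|A ∪ B| = 31


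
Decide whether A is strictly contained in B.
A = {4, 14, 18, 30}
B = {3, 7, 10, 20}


A ⊂ B requires: A ⊆ B AND A ≠ B.
A ⊆ B? No
A ⊄ B, so A is not a proper subset.

No, A is not a proper subset of B


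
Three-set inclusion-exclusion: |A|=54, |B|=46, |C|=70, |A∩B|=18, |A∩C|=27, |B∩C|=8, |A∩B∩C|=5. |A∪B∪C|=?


|A∪B∪C| = |A|+|B|+|C| - |A∩B|-|A∩C|-|B∩C| + |A∩B∩C|
= 54+46+70 - 18-27-8 + 5
= 170 - 53 + 5
= 122

|A ∪ B ∪ C| = 122


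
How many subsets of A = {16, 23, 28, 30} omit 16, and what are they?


A subset of A that omits 16 is a subset of A \ {16}, so there are 2^(n-1) = 2^3 = 8 of them.
Subsets excluding 16: ∅, {23}, {28}, {30}, {23, 28}, {23, 30}, {28, 30}, {23, 28, 30}

Subsets excluding 16 (8 total): ∅, {23}, {28}, {30}, {23, 28}, {23, 30}, {28, 30}, {23, 28, 30}


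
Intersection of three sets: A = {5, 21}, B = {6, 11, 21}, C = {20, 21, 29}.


A ∩ B = {21}
(A ∩ B) ∩ C = {21}

A ∩ B ∩ C = {21}


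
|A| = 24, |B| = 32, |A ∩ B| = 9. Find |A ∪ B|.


|A ∪ B| = |A| + |B| - |A ∩ B|
= 24 + 32 - 9
= 47

|A ∪ B| = 47


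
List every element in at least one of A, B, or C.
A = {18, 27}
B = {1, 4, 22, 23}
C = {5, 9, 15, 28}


A ∪ B = {1, 4, 18, 22, 23, 27}
(A ∪ B) ∪ C = {1, 4, 5, 9, 15, 18, 22, 23, 27, 28}

A ∪ B ∪ C = {1, 4, 5, 9, 15, 18, 22, 23, 27, 28}


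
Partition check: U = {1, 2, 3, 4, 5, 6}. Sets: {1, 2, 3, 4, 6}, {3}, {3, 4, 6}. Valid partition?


A partition requires: (1) non-empty parts, (2) pairwise disjoint, (3) union = U
Parts: {1, 2, 3, 4, 6}, {3}, {3, 4, 6}
Union of parts: {1, 2, 3, 4, 6}
U = {1, 2, 3, 4, 5, 6}
All non-empty? True
Pairwise disjoint? False
Covers U? False

No, not a valid partition


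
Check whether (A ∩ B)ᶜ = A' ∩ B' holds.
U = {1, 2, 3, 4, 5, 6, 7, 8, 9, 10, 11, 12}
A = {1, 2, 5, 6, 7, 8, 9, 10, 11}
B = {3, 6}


LHS: A ∩ B = {6}
(A ∩ B)' = U \ (A ∩ B) = {1, 2, 3, 4, 5, 7, 8, 9, 10, 11, 12}
A' = {3, 4, 12}, B' = {1, 2, 4, 5, 7, 8, 9, 10, 11, 12}
Claimed RHS: A' ∩ B' = {4, 12}
Identity is INVALID: LHS = {1, 2, 3, 4, 5, 7, 8, 9, 10, 11, 12} but the RHS claimed here equals {4, 12}. The correct form is (A ∩ B)' = A' ∪ B'.

Identity is invalid: (A ∩ B)' = {1, 2, 3, 4, 5, 7, 8, 9, 10, 11, 12} but A' ∩ B' = {4, 12}. The correct De Morgan law is (A ∩ B)' = A' ∪ B'.


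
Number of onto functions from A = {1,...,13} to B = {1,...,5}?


n = |A| = 13, k = |B| = 5. Surjections via inclusion-exclusion:
S(n,k) = Σ(-1)^i × C(k,i) × (k-i)^n, i=0 to k
i=0: (-1)^0×C(5,0)×5^13 = 1220703125
i=1: (-1)^1×C(5,1)×4^13 = -335544320
i=2: (-1)^2×C(5,2)×3^13 = 15943230
i=3: (-1)^3×C(5,3)×2^13 = -81920
i=4: (-1)^4×C(5,4)×1^13 = 5
i=5: (-1)^5×C(5,5)×0^13 = 0
Total = 901020120

Number of surjections = 901020120


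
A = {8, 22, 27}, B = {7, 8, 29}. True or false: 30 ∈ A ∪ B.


A = {8, 22, 27}, B = {7, 8, 29}
A ∪ B = all elements in A or B
A ∪ B = {7, 8, 22, 27, 29}
Checking if 30 ∈ A ∪ B
30 is not in A ∪ B → False

30 ∉ A ∪ B


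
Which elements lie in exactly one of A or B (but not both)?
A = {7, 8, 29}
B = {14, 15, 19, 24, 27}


A △ B = (A \ B) ∪ (B \ A) = elements in exactly one of A or B
A \ B = {7, 8, 29}
B \ A = {14, 15, 19, 24, 27}
A △ B = {7, 8, 14, 15, 19, 24, 27, 29}

A △ B = {7, 8, 14, 15, 19, 24, 27, 29}


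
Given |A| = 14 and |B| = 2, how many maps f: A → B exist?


Each of |A| = 14 inputs maps to any of |B| = 2 outputs.
# functions = |B|^|A| = 2^14
= 16384

Number of functions = 16384


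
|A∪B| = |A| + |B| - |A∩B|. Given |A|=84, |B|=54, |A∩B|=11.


|A ∪ B| = |A| + |B| - |A ∩ B|
= 84 + 54 - 11
= 127

|A ∪ B| = 127


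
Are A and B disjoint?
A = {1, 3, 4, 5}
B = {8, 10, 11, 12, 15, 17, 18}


Disjoint means A ∩ B = ∅.
A ∩ B = ∅
A ∩ B = ∅, so A and B are disjoint.

Yes, A and B are disjoint


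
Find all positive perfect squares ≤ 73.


Checking each candidate:
Condition: positive perfect squares ≤ 73
Result = {1, 4, 9, 16, 25, 36, 49, 64}

{1, 4, 9, 16, 25, 36, 49, 64}


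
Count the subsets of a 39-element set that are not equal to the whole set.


Total subsets = 2^n = 2^39 = 549755813888
Proper subsets exclude the set itself: 2^n - 1
= 549755813888 - 1
= 549755813887

Number of proper subsets = 549755813887


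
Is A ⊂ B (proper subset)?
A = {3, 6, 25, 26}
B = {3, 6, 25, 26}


A ⊂ B requires: A ⊆ B AND A ≠ B.
A ⊆ B? Yes
A = B? Yes
A = B, so A is not a PROPER subset.

No, A is not a proper subset of B


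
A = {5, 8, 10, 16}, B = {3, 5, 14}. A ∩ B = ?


A ∩ B = elements in both A and B
A = {5, 8, 10, 16}
B = {3, 5, 14}
A ∩ B = {5}

A ∩ B = {5}


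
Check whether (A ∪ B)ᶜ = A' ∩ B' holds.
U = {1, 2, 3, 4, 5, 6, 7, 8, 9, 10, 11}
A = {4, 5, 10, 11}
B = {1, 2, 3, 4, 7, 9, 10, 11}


LHS: A ∪ B = {1, 2, 3, 4, 5, 7, 9, 10, 11}
(A ∪ B)' = U \ (A ∪ B) = {6, 8}
A' = {1, 2, 3, 6, 7, 8, 9}, B' = {5, 6, 8}
Claimed RHS: A' ∩ B' = {6, 8}
Identity is VALID: LHS = RHS = {6, 8} ✓

Identity is valid. (A ∪ B)' = A' ∩ B' = {6, 8}


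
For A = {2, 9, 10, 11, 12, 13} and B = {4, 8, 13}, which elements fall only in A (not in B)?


A = {2, 9, 10, 11, 12, 13}
B = {4, 8, 13}
Region: only in A (not in B)
Elements: {2, 9, 10, 11, 12}

Elements only in A (not in B): {2, 9, 10, 11, 12}


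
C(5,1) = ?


C(n,k) = n! / (k!(n-k)!)
C(5,1) = 5! / (1!4!)
= 5

C(5,1) = 5


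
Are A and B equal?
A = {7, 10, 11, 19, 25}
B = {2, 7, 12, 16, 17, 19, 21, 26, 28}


Two sets are equal iff they have exactly the same elements.
A = {7, 10, 11, 19, 25}
B = {2, 7, 12, 16, 17, 19, 21, 26, 28}
Differences: {2, 10, 11, 12, 16, 17, 21, 25, 26, 28}
A ≠ B

No, A ≠ B


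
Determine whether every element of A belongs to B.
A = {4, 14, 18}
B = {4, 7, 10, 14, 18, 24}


A ⊆ B means every element of A is in B.
All elements of A are in B.
So A ⊆ B.

Yes, A ⊆ B


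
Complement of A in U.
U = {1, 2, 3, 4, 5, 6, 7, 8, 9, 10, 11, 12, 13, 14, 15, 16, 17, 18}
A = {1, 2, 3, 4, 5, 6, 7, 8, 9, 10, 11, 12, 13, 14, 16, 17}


Aᶜ = U \ A = elements in U but not in A
U = {1, 2, 3, 4, 5, 6, 7, 8, 9, 10, 11, 12, 13, 14, 15, 16, 17, 18}
A = {1, 2, 3, 4, 5, 6, 7, 8, 9, 10, 11, 12, 13, 14, 16, 17}
Aᶜ = {15, 18}

Aᶜ = {15, 18}


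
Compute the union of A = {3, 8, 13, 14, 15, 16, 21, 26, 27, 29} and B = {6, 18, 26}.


A ∪ B = all elements in A or B (or both)
A = {3, 8, 13, 14, 15, 16, 21, 26, 27, 29}
B = {6, 18, 26}
A ∪ B = {3, 6, 8, 13, 14, 15, 16, 18, 21, 26, 27, 29}

A ∪ B = {3, 6, 8, 13, 14, 15, 16, 18, 21, 26, 27, 29}


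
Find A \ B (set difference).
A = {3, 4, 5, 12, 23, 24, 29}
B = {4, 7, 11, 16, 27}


A \ B = elements in A but not in B
A = {3, 4, 5, 12, 23, 24, 29}
B = {4, 7, 11, 16, 27}
Remove from A any elements in B
A \ B = {3, 5, 12, 23, 24, 29}

A \ B = {3, 5, 12, 23, 24, 29}


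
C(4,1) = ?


C(n,k) = n! / (k!(n-k)!)
C(4,1) = 4! / (1!3!)
= 4

C(4,1) = 4


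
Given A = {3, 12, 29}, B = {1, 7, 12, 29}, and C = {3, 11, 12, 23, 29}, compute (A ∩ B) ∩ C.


A ∩ B = {12, 29}
(A ∩ B) ∩ C = {12, 29}

A ∩ B ∩ C = {12, 29}


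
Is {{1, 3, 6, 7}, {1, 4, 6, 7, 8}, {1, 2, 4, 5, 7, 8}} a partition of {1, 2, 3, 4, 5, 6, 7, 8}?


A partition requires: (1) non-empty parts, (2) pairwise disjoint, (3) union = U
Parts: {1, 3, 6, 7}, {1, 4, 6, 7, 8}, {1, 2, 4, 5, 7, 8}
Union of parts: {1, 2, 3, 4, 5, 6, 7, 8}
U = {1, 2, 3, 4, 5, 6, 7, 8}
All non-empty? True
Pairwise disjoint? False
Covers U? True

No, not a valid partition


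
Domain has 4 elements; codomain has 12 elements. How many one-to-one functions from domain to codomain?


An injection sends each of |A| = 4 inputs to a distinct output in B.
# injections = |B|·(|B|-1)·…·(|B|-|A|+1) = 12! / (12 - 4)!
= 12 × 11 × 10 × 9
= 11880

Number of injections = 11880


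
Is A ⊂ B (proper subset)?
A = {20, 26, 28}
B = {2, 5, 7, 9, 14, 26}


A ⊂ B requires: A ⊆ B AND A ≠ B.
A ⊆ B? No
A ⊄ B, so A is not a proper subset.

No, A is not a proper subset of B


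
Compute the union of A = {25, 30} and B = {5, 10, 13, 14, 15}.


A ∪ B = all elements in A or B (or both)
A = {25, 30}
B = {5, 10, 13, 14, 15}
A ∪ B = {5, 10, 13, 14, 15, 25, 30}

A ∪ B = {5, 10, 13, 14, 15, 25, 30}


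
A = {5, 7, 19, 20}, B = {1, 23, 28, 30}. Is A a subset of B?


A ⊆ B means every element of A is in B.
Elements in A not in B: {5, 7, 19, 20}
So A ⊄ B.

No, A ⊄ B


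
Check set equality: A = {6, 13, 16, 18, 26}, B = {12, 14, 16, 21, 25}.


Two sets are equal iff they have exactly the same elements.
A = {6, 13, 16, 18, 26}
B = {12, 14, 16, 21, 25}
Differences: {6, 12, 13, 14, 18, 21, 25, 26}
A ≠ B

No, A ≠ B


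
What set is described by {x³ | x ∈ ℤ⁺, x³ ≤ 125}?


Checking each candidate:
Condition: positive perfect cubes ≤ 125
Result = {1, 8, 27, 64, 125}

{1, 8, 27, 64, 125}


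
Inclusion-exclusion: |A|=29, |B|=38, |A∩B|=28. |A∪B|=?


|A ∪ B| = |A| + |B| - |A ∩ B|
= 29 + 38 - 28
= 39

|A ∪ B| = 39


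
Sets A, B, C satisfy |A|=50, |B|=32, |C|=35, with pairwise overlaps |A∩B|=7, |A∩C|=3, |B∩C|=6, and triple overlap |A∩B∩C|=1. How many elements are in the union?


|A∪B∪C| = |A|+|B|+|C| - |A∩B|-|A∩C|-|B∩C| + |A∩B∩C|
= 50+32+35 - 7-3-6 + 1
= 117 - 16 + 1
= 102

|A ∪ B ∪ C| = 102


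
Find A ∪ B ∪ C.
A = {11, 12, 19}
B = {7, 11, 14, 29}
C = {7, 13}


A ∪ B = {7, 11, 12, 14, 19, 29}
(A ∪ B) ∪ C = {7, 11, 12, 13, 14, 19, 29}

A ∪ B ∪ C = {7, 11, 12, 13, 14, 19, 29}


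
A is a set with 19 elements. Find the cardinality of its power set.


Number of subsets = 2^n
= 2^19
= 524288

|P(A)| = 524288


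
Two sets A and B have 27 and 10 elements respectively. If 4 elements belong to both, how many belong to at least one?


|A ∪ B| = |A| + |B| - |A ∩ B|
= 27 + 10 - 4
= 33

|A ∪ B| = 33


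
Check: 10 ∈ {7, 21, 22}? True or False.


A = {7, 21, 22}
Checking if 10 is in A
10 is not in A → False

10 ∉ A


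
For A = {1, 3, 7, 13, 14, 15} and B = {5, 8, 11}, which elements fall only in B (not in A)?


A = {1, 3, 7, 13, 14, 15}
B = {5, 8, 11}
Region: only in B (not in A)
Elements: {5, 8, 11}

Elements only in B (not in A): {5, 8, 11}


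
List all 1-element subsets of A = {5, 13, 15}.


|A| = 3, so A has C(3,1) = 3 subsets of size 1.
Enumerate by choosing 1 elements from A at a time:
{5}, {13}, {15}

1-element subsets (3 total): {5}, {13}, {15}


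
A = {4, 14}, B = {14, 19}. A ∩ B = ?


A ∩ B = elements in both A and B
A = {4, 14}
B = {14, 19}
A ∩ B = {14}

A ∩ B = {14}
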